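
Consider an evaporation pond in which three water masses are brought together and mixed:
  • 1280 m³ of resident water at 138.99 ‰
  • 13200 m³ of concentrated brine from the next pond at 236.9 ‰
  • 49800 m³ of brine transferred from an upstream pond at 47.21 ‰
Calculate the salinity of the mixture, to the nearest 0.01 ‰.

Mass of salt is conserved:
salt = 1,280×138.99 + 13,200×236.9 + 49,800×47.21 = 177,907.2 + 3,127,080 + 2,351,058 = 5,656,045.2
volume = 1,280 + 13,200 + 49,800 = 64,280 m³
S = 5,656,045.2 / 64,280 = 87.9907 ‰

87.99 ‰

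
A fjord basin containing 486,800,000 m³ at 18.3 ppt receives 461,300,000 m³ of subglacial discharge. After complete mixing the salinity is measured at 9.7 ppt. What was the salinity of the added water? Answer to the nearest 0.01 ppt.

0.62 ppt

Salt balance: 486,800,000×18.3 + 461,300,000×S = 948,100,000×9.7
8,908,440,000 + 461,300,000·S = 9,196,570,000
S = (9,196,570,000 − 8,908,440,000) / 461,300,000 = 0.6246 ppt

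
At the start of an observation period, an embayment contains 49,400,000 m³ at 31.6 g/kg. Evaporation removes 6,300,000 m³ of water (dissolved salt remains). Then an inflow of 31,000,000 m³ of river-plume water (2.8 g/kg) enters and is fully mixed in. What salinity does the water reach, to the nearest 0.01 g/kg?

22.24 g/kg

After evaporation: salt = 49,400,000×31.6 = 1,561,040,000; volume = 49,400,000 − 6,300,000 = 43,100,000 m³
After mixing: salt = 1,561,040,000 + 31,000,000×2.8 = 1,647,840,000; volume = 43,100,000 + 31,000,000 = 74,100,000 m³
S = 1,647,840,000 / 74,100,000 = 22.2381 g/kg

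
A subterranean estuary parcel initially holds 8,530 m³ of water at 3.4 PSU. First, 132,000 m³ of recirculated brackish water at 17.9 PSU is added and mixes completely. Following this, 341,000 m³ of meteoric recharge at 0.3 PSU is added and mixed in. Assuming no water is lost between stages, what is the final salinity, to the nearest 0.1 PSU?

Mass of salt is conserved:
Initial salt = 8,530×3.4 = 29,002
After stage 1: salt = 29,002 + 132,000×17.9 = 2,391,802; volume = 140,530 m³; S = 17.02 PSU
After stage 2: salt = 2,391,802 + 341,000×0.3 = 2,494,102; volume = 481,530 m³
S = 2,494,102 / 481,530 = 5.1795 PSU

5.2 PSU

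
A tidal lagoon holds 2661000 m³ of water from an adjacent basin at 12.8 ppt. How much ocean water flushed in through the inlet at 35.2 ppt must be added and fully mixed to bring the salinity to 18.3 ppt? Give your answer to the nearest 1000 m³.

866000 m³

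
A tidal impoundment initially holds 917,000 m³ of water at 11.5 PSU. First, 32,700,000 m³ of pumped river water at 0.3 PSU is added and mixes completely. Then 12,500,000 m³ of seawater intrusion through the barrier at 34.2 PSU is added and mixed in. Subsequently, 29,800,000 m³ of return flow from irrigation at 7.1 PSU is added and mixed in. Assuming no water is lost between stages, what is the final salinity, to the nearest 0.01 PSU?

Weighted by volume,
Initial salt = 917,000×11.5 = 10,545,500
After stage 1: salt = 10,545,500 + 32,700,000×0.3 = 20,355,500; volume = 33,617,000 m³; S = 0.606 PSU
After stage 2: salt = 20,355,500 + 12,500,000×34.2 = 447,855,500; volume = 46,117,000 m³; S = 9.711 PSU
After stage 3: salt = 447,855,500 + 29,800,000×7.1 = 659,435,500; volume = 75,917,000 m³
S = 659,435,500 / 75,917,000 = 8.6863 PSU

8.69 PSU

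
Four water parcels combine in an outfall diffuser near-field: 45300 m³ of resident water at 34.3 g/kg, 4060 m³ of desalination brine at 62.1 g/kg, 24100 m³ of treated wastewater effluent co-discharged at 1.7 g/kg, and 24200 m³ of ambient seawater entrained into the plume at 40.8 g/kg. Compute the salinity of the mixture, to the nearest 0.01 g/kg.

29.02 g/kg

Salt balance:
salt = 45,300×34.3 + 4,060×62.1 + 24,100×1.7 + 24,200×40.8 = 1,553,790 + 252,126 + 40,970 + 987,360 = 2,834,246
volume = 45,300 + 4,060 + 24,100 + 24,200 = 97,660 m³
S = 2,834,246 / 97,660 = 29.0216 g/kg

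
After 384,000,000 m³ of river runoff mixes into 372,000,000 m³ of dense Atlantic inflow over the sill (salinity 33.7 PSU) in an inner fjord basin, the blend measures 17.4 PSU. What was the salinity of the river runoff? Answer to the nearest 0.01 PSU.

1.61 PSU

Salt balance: 372,000,000×33.7 + 384,000,000×S = 756,000,000×17.4
12,536,400,000 + 384,000,000·S = 13,154,400,000
S = (13,154,400,000 − 12,536,400,000) / 384,000,000 = 1.6094 PSU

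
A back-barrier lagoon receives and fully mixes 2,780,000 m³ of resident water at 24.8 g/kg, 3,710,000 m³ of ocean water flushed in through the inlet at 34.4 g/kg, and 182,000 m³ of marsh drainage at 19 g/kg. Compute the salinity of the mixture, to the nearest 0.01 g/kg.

29.98 g/kg

Salt balance:
salt = 2,780,000×24.8 + 3,710,000×34.4 + 182,000×19 = 68,944,000 + 127,624,000 + 3,458,000 = 200,026,000
volume = 2,780,000 + 3,710,000 + 182,000 = 6,672,000 m³
S = 200,026,000 / 6,672,000 = 29.9799 g/kg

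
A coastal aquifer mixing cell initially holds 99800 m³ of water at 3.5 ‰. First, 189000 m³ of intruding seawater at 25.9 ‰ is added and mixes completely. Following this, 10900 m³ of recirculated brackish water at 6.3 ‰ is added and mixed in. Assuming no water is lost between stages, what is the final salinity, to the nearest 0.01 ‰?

17.73 ‰

Weighted by volume,
Initial salt = 99,800×3.5 = 349,300
After stage 1: salt = 349,300 + 189,000×25.9 = 5,244,400; volume = 288,800 m³; S = 18.159 ‰
After stage 2: salt = 5,244,400 + 10,900×6.3 = 5,313,070; volume = 299,700 m³
S = 5,313,070 / 299,700 = 17.728 ‰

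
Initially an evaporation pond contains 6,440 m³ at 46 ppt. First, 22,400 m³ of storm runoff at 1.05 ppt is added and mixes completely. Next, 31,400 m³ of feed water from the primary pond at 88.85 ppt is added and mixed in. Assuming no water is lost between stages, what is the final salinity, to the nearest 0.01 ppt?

Mass of salt is conserved:
Initial salt = 6,440×46 = 296,240
After stage 1: salt = 296,240 + 22,400×1.05 = 319,760; volume = 28,840 m³; S = 11.087 ppt
After stage 2: salt = 319,760 + 31,400×88.85 = 3,109,650; volume = 60,240 m³
S = 3,109,650 / 60,240 = 51.621 ppt

51.62 ppt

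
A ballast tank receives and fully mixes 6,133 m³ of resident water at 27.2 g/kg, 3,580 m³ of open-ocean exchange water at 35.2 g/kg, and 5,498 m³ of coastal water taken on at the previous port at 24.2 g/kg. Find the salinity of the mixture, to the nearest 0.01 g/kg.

28.00 g/kg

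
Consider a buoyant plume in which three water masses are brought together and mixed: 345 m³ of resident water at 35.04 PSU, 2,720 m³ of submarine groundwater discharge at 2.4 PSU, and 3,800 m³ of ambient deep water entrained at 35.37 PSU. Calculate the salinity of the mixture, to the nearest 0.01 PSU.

22.29 PSU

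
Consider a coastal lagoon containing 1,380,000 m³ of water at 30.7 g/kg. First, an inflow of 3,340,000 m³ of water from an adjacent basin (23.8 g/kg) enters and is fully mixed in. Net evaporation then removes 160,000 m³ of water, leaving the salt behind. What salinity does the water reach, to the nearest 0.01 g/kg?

26.72 g/kg

After mixing: salt = 1,380,000×30.7 + 3,340,000×23.8 = 121,858,000; volume = 4,720,000 m³
After evaporation: salt unchanged = 121,858,000; volume = 4,720,000 − 160,000 = 4,560,000 m³
S = 121,858,000 / 4,560,000 = 26.7232 g/kg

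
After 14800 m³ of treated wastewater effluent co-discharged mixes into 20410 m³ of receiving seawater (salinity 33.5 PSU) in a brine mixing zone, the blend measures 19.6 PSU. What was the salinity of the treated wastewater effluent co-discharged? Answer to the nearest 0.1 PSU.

Salt balance: 20,410×33.5 + 14,800×S = 35,210×19.6
683,735 + 14,800·S = 690,116
S = (690,116 − 683,735) / 14,800 = 0.4311 PSU

0.4 PSU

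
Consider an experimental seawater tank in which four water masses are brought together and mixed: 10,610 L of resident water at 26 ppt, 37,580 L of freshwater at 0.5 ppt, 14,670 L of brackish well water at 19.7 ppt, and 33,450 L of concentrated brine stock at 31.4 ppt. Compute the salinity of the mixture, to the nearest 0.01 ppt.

Total salt / total volume:
salt = 10,610×26 + 37,580×0.5 + 14,670×19.7 + 33,450×31.4 = 275,860 + 18,790 + 288,999 + 1,050,330 = 1,633,979
volume = 10,610 + 37,580 + 14,670 + 33,450 = 96,310 L
S = 1,633,979 / 96,310 = 16.9658 ppt

16.97 ppt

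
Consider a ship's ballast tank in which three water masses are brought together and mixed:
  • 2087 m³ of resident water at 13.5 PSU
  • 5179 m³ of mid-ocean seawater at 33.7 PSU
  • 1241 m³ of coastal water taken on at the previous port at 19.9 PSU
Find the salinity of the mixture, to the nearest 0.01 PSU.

Mass of salt is conserved:
salt = 2,087×13.5 + 5,179×33.7 + 1,241×19.9 = 28,174.5 + 174,532.3 + 24,695.9 = 227,402.7
volume = 2,087 + 5,179 + 1,241 = 8,507 m³
S = 227,402.7 / 8,507 = 26.7312 PSU

26.73 PSU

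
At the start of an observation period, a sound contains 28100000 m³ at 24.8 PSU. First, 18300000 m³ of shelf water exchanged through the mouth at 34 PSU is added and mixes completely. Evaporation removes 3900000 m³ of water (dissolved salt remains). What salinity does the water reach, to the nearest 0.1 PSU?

31.0 PSU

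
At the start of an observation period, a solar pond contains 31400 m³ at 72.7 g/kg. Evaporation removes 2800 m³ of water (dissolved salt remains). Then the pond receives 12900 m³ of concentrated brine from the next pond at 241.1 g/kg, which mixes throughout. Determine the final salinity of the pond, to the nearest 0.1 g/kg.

130.0 g/kg

After evaporation: salt = 31,400×72.7 = 2,282,780; volume = 31,400 − 2,800 = 28,600 m³
After mixing: salt = 2,282,780 + 12,900×241.1 = 5,392,970; volume = 28,600 + 12,900 = 41,500 m³
S = 5,392,970 / 41,500 = 129.9511 g/kg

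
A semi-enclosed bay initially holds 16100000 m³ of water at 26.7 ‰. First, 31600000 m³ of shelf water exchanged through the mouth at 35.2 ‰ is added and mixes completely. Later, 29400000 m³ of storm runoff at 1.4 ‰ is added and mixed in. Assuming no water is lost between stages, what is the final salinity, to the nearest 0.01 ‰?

20.54 ‰

Mass of salt is conserved:
Initial salt = 16,100,000×26.7 = 429,870,000
After stage 1: salt = 429,870,000 + 31,600,000×35.2 = 1,542,190,000; volume = 47,700,000 m³; S = 32.331 ‰
After stage 2: salt = 1,542,190,000 + 29,400,000×1.4 = 1,583,350,000; volume = 77,100,000 m³
S = 1,583,350,000 / 77,100,000 = 20.5363 ‰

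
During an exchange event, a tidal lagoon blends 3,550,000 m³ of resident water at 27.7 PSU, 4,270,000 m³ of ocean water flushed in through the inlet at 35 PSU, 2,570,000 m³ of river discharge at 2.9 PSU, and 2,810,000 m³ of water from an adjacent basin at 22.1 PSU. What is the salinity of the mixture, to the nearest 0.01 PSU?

24.04 PSU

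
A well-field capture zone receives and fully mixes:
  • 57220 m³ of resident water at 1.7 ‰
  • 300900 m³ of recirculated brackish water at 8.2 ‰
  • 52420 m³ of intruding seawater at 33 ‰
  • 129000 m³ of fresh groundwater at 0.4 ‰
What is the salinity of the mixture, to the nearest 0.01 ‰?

8.06 ‰

Weighted by volume,
salt = 57,220×1.7 + 300,900×8.2 + 52,420×33 + 129,000×0.4 = 97,274 + 2,467,380 + 1,729,860 + 51,600 = 4,346,114
volume = 57,220 + 300,900 + 52,420 + 129,000 = 539,540 m³
S = 4,346,114 / 539,540 = 8.0552 ‰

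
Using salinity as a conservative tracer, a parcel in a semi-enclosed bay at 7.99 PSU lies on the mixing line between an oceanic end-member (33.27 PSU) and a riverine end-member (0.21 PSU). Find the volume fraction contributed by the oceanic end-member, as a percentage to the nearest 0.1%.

23.5%

Let g be the oceanic fraction. Salt balance per unit volume:
g×33.27 + (1−g)×0.21 = 7.99
g = (7.99 − 0.21) / (33.27 − 0.21) = 7.78/33.06 = 0.2353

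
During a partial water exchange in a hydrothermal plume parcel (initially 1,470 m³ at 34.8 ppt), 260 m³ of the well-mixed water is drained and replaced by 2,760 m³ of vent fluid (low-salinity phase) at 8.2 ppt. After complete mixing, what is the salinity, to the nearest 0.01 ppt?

Remaining after removal: 1,210 m³ at 34.8 ppt (salt = 42,108)
After addition: salt = 42,108 + 2,760×8.2 = 64,740; volume = 3,970 m³
S = 64,740 / 3,970 = 16.3073 ppt

16.31 ppt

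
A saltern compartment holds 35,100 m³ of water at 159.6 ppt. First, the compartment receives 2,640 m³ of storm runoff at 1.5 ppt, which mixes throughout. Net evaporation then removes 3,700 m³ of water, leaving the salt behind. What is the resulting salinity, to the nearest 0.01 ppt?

After mixing: salt = 35,100×159.6 + 2,640×1.5 = 5,605,920; volume = 37,740 m³
After evaporation: salt unchanged = 5,605,920; volume = 37,740 − 3,700 = 34,040 m³
S = 5,605,920 / 34,040 = 164.6863 ppt

164.69 ppt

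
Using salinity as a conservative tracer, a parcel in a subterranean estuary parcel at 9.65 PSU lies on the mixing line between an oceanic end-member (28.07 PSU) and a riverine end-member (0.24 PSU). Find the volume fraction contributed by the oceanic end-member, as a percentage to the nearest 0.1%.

33.8%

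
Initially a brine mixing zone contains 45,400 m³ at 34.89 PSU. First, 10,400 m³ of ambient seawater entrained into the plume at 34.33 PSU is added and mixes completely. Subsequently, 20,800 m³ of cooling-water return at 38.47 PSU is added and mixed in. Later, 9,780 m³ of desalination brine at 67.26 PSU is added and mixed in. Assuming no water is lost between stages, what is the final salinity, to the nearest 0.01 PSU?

Total salt / total volume:
Initial salt = 45,400×34.89 = 1,584,006
After stage 1: salt = 1,584,006 + 10,400×34.33 = 1,941,038; volume = 55,800 m³; S = 34.786 PSU
After stage 2: salt = 1,941,038 + 20,800×38.47 = 2,741,214; volume = 76,600 m³; S = 35.786 PSU
After stage 3: salt = 2,741,214 + 9,780×67.26 = 3,399,016.8; volume = 86,380 m³
S = 3,399,016.8 / 86,380 = 39.3496 PSU

39.35 PSU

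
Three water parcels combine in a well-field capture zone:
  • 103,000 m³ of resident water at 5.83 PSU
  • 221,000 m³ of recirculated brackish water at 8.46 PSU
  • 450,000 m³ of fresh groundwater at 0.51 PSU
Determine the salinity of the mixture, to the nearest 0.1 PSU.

3.5 PSU

Mass of salt is conserved:
salt = 103,000×5.83 + 221,000×8.46 + 450,000×0.51 = 600,490 + 1,869,660 + 229,500 = 2,699,650
volume = 103,000 + 221,000 + 450,000 = 774,000 m³
S = 2,699,650 / 774,000 = 3.488 PSU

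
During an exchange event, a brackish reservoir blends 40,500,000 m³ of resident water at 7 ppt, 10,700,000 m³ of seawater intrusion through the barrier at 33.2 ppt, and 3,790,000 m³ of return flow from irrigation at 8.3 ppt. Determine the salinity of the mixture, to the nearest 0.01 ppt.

12.19 ppt

Conserving salt mass:
salt = 40,500,000×7 + 10,700,000×33.2 + 3,790,000×8.3 = 283,500,000 + 355,240,000 + 31,457,000 = 670,197,000
volume = 40,500,000 + 10,700,000 + 3,790,000 = 54,990,000 m³
S = 670,197,000 / 54,990,000 = 12.1876 ppt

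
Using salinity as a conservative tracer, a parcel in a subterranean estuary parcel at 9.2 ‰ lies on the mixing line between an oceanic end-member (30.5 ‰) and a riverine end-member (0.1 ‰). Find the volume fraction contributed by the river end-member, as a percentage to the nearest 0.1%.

70.1%

Let f be the freshwater fraction. Salt balance per unit volume:
f×0.1 + (1−f)×30.5 = 9.2
f = (30.5 − 9.2) / (30.5 − 0.1) = 21.3/30.4 = 0.7007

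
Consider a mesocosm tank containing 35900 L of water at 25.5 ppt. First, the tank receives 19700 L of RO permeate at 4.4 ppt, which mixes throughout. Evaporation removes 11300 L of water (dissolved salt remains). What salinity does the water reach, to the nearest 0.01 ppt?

22.62 ppt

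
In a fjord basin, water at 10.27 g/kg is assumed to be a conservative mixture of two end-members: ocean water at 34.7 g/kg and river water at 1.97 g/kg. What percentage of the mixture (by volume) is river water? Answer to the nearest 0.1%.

74.6%

Let f be the freshwater fraction. Salt balance per unit volume:
f×1.97 + (1−f)×34.7 = 10.27
f = (34.7 − 10.27) / (34.7 − 1.97) = 24.43/32.73 = 0.7464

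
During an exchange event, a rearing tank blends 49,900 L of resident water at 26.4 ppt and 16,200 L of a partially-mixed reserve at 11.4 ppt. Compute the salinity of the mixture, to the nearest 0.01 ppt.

By conservation of dissolved salt,
salt = 49,900×26.4 + 16,200×11.4 = 1,317,360 + 184,680 = 1,502,040
volume = 49,900 + 16,200 = 66,100 L
S = 1,502,040 / 66,100 = 22.7238 ppt

22.72 ppt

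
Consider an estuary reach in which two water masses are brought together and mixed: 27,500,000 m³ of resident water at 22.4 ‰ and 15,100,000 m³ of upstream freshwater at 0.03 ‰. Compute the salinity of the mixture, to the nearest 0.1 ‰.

Weighted by volume,
salt = 27,500,000×22.4 + 15,100,000×0.03 = 616,000,000 + 453,000 = 616,453,000
volume = 27,500,000 + 15,100,000 = 42,600,000 m³
S = 616,453,000 / 42,600,000 = 14.471 ‰

14.5 ‰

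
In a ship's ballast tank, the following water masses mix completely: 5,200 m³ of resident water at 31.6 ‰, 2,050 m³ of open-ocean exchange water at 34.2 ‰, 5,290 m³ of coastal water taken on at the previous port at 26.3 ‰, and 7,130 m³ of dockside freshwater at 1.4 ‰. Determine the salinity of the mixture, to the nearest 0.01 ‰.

19.50 ‰

By conservation of dissolved salt,
salt = 5,200×31.6 + 2,050×34.2 + 5,290×26.3 + 7,130×1.4 = 164,320 + 70,110 + 139,127 + 9,982 = 383,539
volume = 5,200 + 2,050 + 5,290 + 7,130 = 19,670 m³
S = 383,539 / 19,670 = 19.4987 ‰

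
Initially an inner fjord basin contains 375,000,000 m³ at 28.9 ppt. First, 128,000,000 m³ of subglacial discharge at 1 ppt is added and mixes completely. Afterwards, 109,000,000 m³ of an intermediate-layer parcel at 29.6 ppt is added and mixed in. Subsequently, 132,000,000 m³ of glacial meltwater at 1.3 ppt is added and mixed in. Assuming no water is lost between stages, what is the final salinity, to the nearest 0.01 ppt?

Salt balance:
Initial salt = 375,000,000×28.9 = 10,837,500,000
After stage 1: salt = 10,837,500,000 + 128,000,000×1 = 10,965,500,000; volume = 503,000,000 m³; S = 21.8 ppt
After stage 2: salt = 10,965,500,000 + 109,000,000×29.6 = 14,191,900,000; volume = 612,000,000 m³; S = 23.189 ppt
After stage 3: salt = 14,191,900,000 + 132,000,000×1.3 = 14,363,500,000; volume = 744,000,000 m³
S = 14,363,500,000 / 744,000,000 = 19.3058 ppt

19.31 ppt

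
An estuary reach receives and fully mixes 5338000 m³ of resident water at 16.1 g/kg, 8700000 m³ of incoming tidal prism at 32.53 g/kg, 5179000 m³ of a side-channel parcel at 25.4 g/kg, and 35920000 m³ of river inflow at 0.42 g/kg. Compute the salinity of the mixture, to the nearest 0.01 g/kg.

Total salt / total volume:
salt = 5,338,000×16.1 + 8,700,000×32.53 + 5,179,000×25.4 + 35,920,000×0.42 = 85,941,800 + 283,011,000 + 131,546,600 + 15,086,400 = 515,585,800
volume = 5,338,000 + 8,700,000 + 5,179,000 + 35,920,000 = 55,137,000 m³
S = 515,585,800 / 55,137,000 = 9.351 g/kg

9.35 g/kg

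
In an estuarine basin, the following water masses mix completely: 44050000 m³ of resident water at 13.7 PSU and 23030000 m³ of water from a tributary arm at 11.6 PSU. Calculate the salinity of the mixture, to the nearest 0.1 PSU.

13.0 PSU

Weighted by volume,
salt = 44,050,000×13.7 + 23,030,000×11.6 = 603,485,000 + 267,148,000 = 870,633,000
volume = 44,050,000 + 23,030,000 = 67,080,000 m³
S = 870,633,000 / 67,080,000 = 12.979 PSU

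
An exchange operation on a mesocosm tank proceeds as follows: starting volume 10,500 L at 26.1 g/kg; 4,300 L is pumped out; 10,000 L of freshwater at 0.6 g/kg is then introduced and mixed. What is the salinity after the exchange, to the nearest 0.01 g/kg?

10.36 g/kg

Remaining after removal: 6,200 L at 26.1 g/kg (salt = 161,820)
After addition: salt = 161,820 + 10,000×0.6 = 167,820; volume = 16,200 L
S = 167,820 / 16,200 = 10.3593 g/kg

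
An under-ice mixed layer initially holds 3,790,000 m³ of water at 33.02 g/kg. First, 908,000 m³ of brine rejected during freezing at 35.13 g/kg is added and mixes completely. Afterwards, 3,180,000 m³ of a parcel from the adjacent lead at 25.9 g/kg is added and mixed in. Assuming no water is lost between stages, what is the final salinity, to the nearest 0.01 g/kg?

By conservation of dissolved salt,
Initial salt = 3,790,000×33.02 = 125,145,800
After stage 1: salt = 125,145,800 + 908,000×35.13 = 157,043,840; volume = 4,698,000 m³; S = 33.428 g/kg
After stage 2: salt = 157,043,840 + 3,180,000×25.9 = 239,405,840; volume = 7,878,000 m³
S = 239,405,840 / 7,878,000 = 30.3892 g/kg

30.39 g/kg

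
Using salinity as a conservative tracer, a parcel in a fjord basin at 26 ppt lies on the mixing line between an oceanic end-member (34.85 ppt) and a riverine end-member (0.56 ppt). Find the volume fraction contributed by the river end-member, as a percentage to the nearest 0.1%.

25.8%

Let f be the freshwater fraction. Salt balance per unit volume:
f×0.56 + (1−f)×34.85 = 26
f = (34.85 − 26) / (34.85 − 0.56) = 8.85/34.29 = 0.2581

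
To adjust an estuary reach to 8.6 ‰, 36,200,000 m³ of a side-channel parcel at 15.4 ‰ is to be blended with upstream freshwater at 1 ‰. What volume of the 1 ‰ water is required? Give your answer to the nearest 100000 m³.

Salt balance: 36,200,000×15.4 + V×1 = (36,200,000+V)×8.6
557,480,000 + 1V = 311,320,000 + 8.6V
246,160,000 = 7.6V
V = 32,389,473.68 m³

32400000 m³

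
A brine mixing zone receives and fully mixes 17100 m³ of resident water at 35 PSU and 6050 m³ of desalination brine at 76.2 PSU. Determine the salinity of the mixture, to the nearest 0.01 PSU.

By conservation of dissolved salt,
salt = 17,100×35 + 6,050×76.2 = 598,500 + 461,010 = 1,059,510
volume = 17,100 + 6,050 = 23,150 m³
S = 1,059,510 / 23,150 = 45.7672 PSU

45.77 PSU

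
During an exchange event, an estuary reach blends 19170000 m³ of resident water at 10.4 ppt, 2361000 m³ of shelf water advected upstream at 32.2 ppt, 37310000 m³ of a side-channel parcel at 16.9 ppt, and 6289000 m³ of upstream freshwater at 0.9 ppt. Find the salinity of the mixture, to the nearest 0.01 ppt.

By conservation of dissolved salt,
salt = 19,170,000×10.4 + 2,361,000×32.2 + 37,310,000×16.9 + 6,289,000×0.9 = 199,368,000 + 76,024,200 + 630,539,000 + 5,660,100 = 911,591,300
volume = 19,170,000 + 2,361,000 + 37,310,000 + 6,289,000 = 65,130,000 m³
S = 911,591,300 / 65,130,000 = 13.9965 ppt

14.00 ppt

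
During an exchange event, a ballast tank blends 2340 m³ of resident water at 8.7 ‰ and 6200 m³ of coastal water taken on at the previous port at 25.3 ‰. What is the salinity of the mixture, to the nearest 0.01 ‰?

Weighted by volume,
salt = 2,340×8.7 + 6,200×25.3 = 20,358 + 156,860 = 177,218
volume = 2,340 + 6,200 = 8,540 m³
S = 177,218 / 8,540 = 20.7515 ‰

20.75 ‰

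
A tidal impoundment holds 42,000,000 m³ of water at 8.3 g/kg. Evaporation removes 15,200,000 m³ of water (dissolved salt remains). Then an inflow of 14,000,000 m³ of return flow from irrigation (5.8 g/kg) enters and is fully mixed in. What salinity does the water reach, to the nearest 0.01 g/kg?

10.53 g/kg

After evaporation: salt = 42,000,000×8.3 = 348,600,000; volume = 42,000,000 − 15,200,000 = 26,800,000 m³
After mixing: salt = 348,600,000 + 14,000,000×5.8 = 429,800,000; volume = 26,800,000 + 14,000,000 = 40,800,000 m³
S = 429,800,000 / 40,800,000 = 10.5343 g/kg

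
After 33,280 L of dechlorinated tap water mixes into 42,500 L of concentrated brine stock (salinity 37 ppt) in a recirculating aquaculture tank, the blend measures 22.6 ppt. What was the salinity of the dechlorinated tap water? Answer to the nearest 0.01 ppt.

4.21 ppt

Salt balance: 42,500×37 + 33,280×S = 75,780×22.6
1,572,500 + 33,280·S = 1,712,628
S = (1,712,628 − 1,572,500) / 33,280 = 4.2106 ppt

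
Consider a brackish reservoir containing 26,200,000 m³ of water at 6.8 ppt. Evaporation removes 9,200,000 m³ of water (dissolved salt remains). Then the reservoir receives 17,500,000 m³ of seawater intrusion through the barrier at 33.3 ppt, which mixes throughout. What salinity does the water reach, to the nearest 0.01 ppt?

After evaporation: salt = 26,200,000×6.8 = 178,160,000; volume = 26,200,000 − 9,200,000 = 17,000,000 m³
After mixing: salt = 178,160,000 + 17,500,000×33.3 = 760,910,000; volume = 17,000,000 + 17,500,000 = 34,500,000 m³
S = 760,910,000 / 34,500,000 = 22.0554 ppt

22.06 ppt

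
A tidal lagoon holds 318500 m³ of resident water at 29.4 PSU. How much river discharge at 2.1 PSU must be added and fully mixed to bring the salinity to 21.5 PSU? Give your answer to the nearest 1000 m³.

130000 m³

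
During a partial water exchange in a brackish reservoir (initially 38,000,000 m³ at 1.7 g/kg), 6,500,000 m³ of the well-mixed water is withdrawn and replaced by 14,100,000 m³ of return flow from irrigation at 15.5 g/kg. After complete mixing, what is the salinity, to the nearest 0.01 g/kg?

5.97 g/kg

Remaining after removal: 31,500,000 m³ at 1.7 g/kg (salt = 53,550,000)
After addition: salt = 53,550,000 + 14,100,000×15.5 = 272,100,000; volume = 45,600,000 m³
S = 272,100,000 / 45,600,000 = 5.9671 g/kg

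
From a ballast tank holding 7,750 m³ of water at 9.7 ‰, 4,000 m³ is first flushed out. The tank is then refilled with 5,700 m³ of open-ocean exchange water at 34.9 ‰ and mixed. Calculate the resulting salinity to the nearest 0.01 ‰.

Remaining after removal: 3,750 m³ at 9.7 ‰ (salt = 36,375)
After addition: salt = 36,375 + 5,700×34.9 = 235,305; volume = 9,450 m³
S = 235,305 / 9,450 = 24.9 ‰

24.90 ‰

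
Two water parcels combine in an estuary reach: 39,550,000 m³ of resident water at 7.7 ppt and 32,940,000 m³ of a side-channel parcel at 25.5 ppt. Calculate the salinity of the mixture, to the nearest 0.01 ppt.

15.79 ppt

Conserving salt mass:
salt = 39,550,000×7.7 + 32,940,000×25.5 = 304,535,000 + 839,970,000 = 1,144,505,000
volume = 39,550,000 + 32,940,000 = 72,490,000 m³
S = 1,144,505,000 / 72,490,000 = 15.7885 ppt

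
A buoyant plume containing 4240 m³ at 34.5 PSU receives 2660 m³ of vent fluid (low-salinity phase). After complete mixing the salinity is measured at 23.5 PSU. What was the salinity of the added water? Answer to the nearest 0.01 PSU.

5.97 PSU

Salt balance: 4,240×34.5 + 2,660×S = 6,900×23.5
146,280 + 2,660·S = 162,150
S = (162,150 − 146,280) / 2,660 = 5.9662 PSU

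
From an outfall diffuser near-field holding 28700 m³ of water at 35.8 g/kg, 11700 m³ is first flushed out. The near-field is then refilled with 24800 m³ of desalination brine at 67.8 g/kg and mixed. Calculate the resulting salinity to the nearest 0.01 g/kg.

54.79 g/kg

Remaining after removal: 17,000 m³ at 35.8 g/kg (salt = 608,600)
After addition: salt = 608,600 + 24,800×67.8 = 2,290,040; volume = 41,800 m³
S = 2,290,040 / 41,800 = 54.7856 g/kg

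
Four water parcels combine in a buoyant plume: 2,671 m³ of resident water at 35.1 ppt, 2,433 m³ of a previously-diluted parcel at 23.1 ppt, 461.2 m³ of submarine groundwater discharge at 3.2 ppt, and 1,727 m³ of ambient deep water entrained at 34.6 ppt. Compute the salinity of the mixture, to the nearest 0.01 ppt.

Mass of salt is conserved:
salt = 2,671×35.1 + 2,433×23.1 + 461.2×3.2 + 1,727×34.6 = 93,752.1 + 56,202.3 + 1,475.84 + 59,754.2 = 211,184.44
volume = 2,671 + 2,433 + 461.2 + 1,727 = 7,292.2 m³
S = 211,184.44 / 7,292.2 = 28.9603 ppt

28.96 ppt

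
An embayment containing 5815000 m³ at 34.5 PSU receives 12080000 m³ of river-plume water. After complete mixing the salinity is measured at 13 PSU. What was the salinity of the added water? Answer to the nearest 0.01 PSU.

2.65 PSU

Salt balance: 5,815,000×34.5 + 12,080,000×S = 17,895,000×13
200,617,500 + 12,080,000·S = 232,635,000
S = (232,635,000 − 200,617,500) / 12,080,000 = 2.6505 PSU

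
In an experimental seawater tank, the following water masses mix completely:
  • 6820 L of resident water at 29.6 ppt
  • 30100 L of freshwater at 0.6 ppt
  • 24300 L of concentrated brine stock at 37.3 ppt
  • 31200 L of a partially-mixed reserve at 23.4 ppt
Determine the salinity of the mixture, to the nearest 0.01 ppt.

Weighted by volume,
salt = 6,820×29.6 + 30,100×0.6 + 24,300×37.3 + 31,200×23.4 = 201,872 + 18,060 + 906,390 + 730,080 = 1,856,402
volume = 6,820 + 30,100 + 24,300 + 31,200 = 92,420 L
S = 1,856,402 / 92,420 = 20.0866 ppt

20.09 ppt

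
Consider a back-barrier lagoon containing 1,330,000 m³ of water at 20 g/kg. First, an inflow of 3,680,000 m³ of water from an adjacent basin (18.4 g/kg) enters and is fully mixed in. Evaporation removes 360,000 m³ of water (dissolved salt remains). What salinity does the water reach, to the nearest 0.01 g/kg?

20.28 g/kg

After mixing: salt = 1,330,000×20 + 3,680,000×18.4 = 94,312,000; volume = 5,010,000 m³
After evaporation: salt unchanged = 94,312,000; volume = 5,010,000 − 360,000 = 4,650,000 m³
S = 94,312,000 / 4,650,000 = 20.2822 g/kg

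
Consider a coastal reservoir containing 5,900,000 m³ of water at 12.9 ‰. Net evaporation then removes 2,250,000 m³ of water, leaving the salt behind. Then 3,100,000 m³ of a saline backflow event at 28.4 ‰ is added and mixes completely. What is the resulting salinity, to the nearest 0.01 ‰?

24.32 ‰

After evaporation: salt = 5,900,000×12.9 = 76,110,000; volume = 5,900,000 − 2,250,000 = 3,650,000 m³
After mixing: salt = 76,110,000 + 3,100,000×28.4 = 164,150,000; volume = 3,650,000 + 3,100,000 = 6,750,000 m³
S = 164,150,000 / 6,750,000 = 24.3185 ‰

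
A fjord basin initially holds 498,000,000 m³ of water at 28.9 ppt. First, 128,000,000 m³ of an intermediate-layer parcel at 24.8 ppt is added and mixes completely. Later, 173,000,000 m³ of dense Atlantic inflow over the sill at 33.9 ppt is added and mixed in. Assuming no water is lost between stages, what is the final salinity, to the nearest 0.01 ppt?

Mass of salt is conserved:
Initial salt = 498,000,000×28.9 = 14,392,200,000
After stage 1: salt = 14,392,200,000 + 128,000,000×24.8 = 17,566,600,000; volume = 626,000,000 m³; S = 28.062 ppt
After stage 2: salt = 17,566,600,000 + 173,000,000×33.9 = 23,431,300,000; volume = 799,000,000 m³
S = 23,431,300,000 / 799,000,000 = 29.3258 ppt

29.33 ppt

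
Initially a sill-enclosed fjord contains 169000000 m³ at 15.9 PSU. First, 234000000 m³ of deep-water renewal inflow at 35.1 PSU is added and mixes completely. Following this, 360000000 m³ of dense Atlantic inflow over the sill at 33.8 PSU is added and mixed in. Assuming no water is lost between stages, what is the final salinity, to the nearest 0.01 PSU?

Weighted by volume,
Initial salt = 169,000,000×15.9 = 2,687,100,000
After stage 1: salt = 2,687,100,000 + 234,000,000×35.1 = 10,900,500,000; volume = 403,000,000 m³; S = 27.048 PSU
After stage 2: salt = 10,900,500,000 + 360,000,000×33.8 = 23,068,500,000; volume = 763,000,000 m³
S = 23,068,500,000 / 763,000,000 = 30.2339 PSU

30.23 PSU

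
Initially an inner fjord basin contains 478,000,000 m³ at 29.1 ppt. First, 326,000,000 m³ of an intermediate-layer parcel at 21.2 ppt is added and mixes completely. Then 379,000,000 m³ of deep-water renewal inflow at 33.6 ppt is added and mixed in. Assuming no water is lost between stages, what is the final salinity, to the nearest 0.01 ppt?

Conserving salt mass:
Initial salt = 478,000,000×29.1 = 13,909,800,000
After stage 1: salt = 13,909,800,000 + 326,000,000×21.2 = 20,821,000,000; volume = 804,000,000 m³; S = 25.897 ppt
After stage 2: salt = 20,821,000,000 + 379,000,000×33.6 = 33,555,400,000; volume = 1,183,000,000 m³
S = 33,555,400,000 / 1,183,000,000 = 28.3647 ppt

28.36 ppt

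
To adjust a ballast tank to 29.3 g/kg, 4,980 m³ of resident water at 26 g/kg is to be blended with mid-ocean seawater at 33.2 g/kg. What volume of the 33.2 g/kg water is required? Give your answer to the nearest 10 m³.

4210 m³

Salt balance: 4,980×26 + V×33.2 = (4,980+V)×29.3
129,480 + 33.2V = 145,914 + 29.3V
16,434 = 3.9V
V = 4,213.85 m³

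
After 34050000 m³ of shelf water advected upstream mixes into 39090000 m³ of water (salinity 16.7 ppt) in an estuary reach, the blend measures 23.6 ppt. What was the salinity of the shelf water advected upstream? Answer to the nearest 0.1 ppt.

31.5 ppt

Salt balance: 39,090,000×16.7 + 34,050,000×S = 73,140,000×23.6
652,803,000 + 34,050,000·S = 1,726,104,000
S = (1,726,104,000 − 652,803,000) / 34,050,000 = 31.5213 ppt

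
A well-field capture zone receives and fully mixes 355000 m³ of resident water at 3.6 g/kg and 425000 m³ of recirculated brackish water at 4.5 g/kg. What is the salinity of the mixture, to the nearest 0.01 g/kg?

4.09 g/kg

By conservation of dissolved salt,
salt = 355,000×3.6 + 425,000×4.5 = 1,278,000 + 1,912,500 = 3,190,500
volume = 355,000 + 425,000 = 780,000 m³
S = 3,190,500 / 780,000 = 4.0904 g/kg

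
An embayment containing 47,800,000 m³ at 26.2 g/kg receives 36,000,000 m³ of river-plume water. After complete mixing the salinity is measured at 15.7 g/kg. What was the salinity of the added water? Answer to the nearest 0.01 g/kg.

1.76 g/kg

Salt balance: 47,800,000×26.2 + 36,000,000×S = 83,800,000×15.7
1,252,360,000 + 36,000,000·S = 1,315,660,000
S = (1,315,660,000 − 1,252,360,000) / 36,000,000 = 1.7583 g/kg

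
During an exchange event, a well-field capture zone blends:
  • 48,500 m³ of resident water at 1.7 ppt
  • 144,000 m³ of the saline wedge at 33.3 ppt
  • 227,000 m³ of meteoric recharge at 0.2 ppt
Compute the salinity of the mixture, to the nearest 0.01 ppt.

11.74 ppt

Total salt / total volume:
salt = 48,500×1.7 + 144,000×33.3 + 227,000×0.2 = 82,450 + 4,795,200 + 45,400 = 4,923,050
volume = 48,500 + 144,000 + 227,000 = 419,500 m³
S = 4,923,050 / 419,500 = 11.7355 ppt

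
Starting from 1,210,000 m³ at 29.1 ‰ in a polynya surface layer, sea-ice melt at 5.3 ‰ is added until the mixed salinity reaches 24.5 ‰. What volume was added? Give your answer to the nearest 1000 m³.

Salt balance: 1,210,000×29.1 + V×5.3 = (1,210,000+V)×24.5
35,211,000 + 5.3V = 29,645,000 + 24.5V
5,566,000 = 19.2V
V = 289,895.83 m³

290000 m³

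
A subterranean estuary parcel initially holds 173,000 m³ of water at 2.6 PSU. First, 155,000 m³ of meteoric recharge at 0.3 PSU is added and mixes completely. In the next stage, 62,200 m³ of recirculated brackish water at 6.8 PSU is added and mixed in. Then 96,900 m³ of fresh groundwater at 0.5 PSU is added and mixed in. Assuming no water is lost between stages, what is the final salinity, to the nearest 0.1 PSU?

2.0 PSU

By conservation of dissolved salt,
Initial salt = 173,000×2.6 = 449,800
After stage 1: salt = 449,800 + 155,000×0.3 = 496,300; volume = 328,000 m³; S = 1.513 PSU
After stage 2: salt = 496,300 + 62,200×6.8 = 919,260; volume = 390,200 m³; S = 2.356 PSU
After stage 3: salt = 919,260 + 96,900×0.5 = 967,710; volume = 487,100 m³
S = 967,710 / 487,100 = 1.9867 PSU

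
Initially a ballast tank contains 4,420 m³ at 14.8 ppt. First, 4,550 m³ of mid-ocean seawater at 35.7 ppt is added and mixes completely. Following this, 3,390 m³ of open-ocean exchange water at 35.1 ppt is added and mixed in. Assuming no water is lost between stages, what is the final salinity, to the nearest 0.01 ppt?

Total salt / total volume:
Initial salt = 4,420×14.8 = 65,416
After stage 1: salt = 65,416 + 4,550×35.7 = 227,851; volume = 8,970 m³; S = 25.401 ppt
After stage 2: salt = 227,851 + 3,390×35.1 = 346,840; volume = 12,360 m³
S = 346,840 / 12,360 = 28.0615 ppt

28.06 ppt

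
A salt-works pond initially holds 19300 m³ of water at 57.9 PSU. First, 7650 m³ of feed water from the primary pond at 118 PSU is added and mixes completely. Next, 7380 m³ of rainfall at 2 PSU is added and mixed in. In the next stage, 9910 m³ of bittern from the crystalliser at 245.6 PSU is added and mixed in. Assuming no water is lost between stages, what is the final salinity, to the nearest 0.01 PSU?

101.01 PSU

Total salt / total volume:
Initial salt = 19,300×57.9 = 1,117,470
After stage 1: salt = 1,117,470 + 7,650×118 = 2,020,170; volume = 26,950 m³; S = 74.96 PSU
After stage 2: salt = 2,020,170 + 7,380×2 = 2,034,930; volume = 34,330 m³; S = 59.276 PSU
After stage 3: salt = 2,034,930 + 9,910×245.6 = 4,468,826; volume = 44,240 m³
S = 4,468,826 / 44,240 = 101.0132 PSU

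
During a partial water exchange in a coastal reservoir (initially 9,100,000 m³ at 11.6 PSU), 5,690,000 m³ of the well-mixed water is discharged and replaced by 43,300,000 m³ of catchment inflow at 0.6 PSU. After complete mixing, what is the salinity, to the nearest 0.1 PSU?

Remaining after removal: 3,410,000 m³ at 11.6 PSU (salt = 39,556,000)
After addition: salt = 39,556,000 + 43,300,000×0.6 = 65,536,000; volume = 46,710,000 m³
S = 65,536,000 / 46,710,000 = 1.403 PSU

1.4 PSU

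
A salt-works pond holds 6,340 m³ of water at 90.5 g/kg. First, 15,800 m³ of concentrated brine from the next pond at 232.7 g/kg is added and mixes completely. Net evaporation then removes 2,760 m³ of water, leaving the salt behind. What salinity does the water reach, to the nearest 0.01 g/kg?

219.32 g/kg

After mixing: salt = 6,340×90.5 + 15,800×232.7 = 4,250,430; volume = 22,140 m³
After evaporation: salt unchanged = 4,250,430; volume = 22,140 − 2,760 = 19,380 m³
S = 4,250,430 / 19,380 = 219.3204 g/kg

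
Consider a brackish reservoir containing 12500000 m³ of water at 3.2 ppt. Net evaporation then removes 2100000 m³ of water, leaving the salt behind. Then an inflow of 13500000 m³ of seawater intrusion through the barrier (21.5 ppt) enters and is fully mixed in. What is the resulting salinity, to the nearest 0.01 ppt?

13.82 ppt

After evaporation: salt = 12,500,000×3.2 = 40,000,000; volume = 12,500,000 − 2,100,000 = 10,400,000 m³
After mixing: salt = 40,000,000 + 13,500,000×21.5 = 330,250,000; volume = 10,400,000 + 13,500,000 = 23,900,000 m³
S = 330,250,000 / 23,900,000 = 13.818 ppt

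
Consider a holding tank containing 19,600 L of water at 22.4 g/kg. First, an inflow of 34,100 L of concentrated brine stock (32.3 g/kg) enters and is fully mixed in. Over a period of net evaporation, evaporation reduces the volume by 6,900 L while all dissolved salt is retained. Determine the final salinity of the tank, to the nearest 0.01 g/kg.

After mixing: salt = 19,600×22.4 + 34,100×32.3 = 1,540,470; volume = 53,700 L
After evaporation: salt unchanged = 1,540,470; volume = 53,700 − 6,900 = 46,800 L
S = 1,540,470 / 46,800 = 32.916 g/kg

32.92 g/kg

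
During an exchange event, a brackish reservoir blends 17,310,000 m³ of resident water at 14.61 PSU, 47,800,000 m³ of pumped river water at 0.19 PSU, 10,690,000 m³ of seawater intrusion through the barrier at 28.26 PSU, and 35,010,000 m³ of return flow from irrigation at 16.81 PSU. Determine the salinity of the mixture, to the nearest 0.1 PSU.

10.4 PSU

By conservation of dissolved salt,
salt = 17,310,000×14.61 + 47,800,000×0.19 + 10,690,000×28.26 + 35,010,000×16.81 = 252,899,100 + 9,082,000 + 302,099,400 + 588,518,100 = 1,152,598,600
volume = 17,310,000 + 47,800,000 + 10,690,000 + 35,010,000 = 110,810,000 m³
S = 1,152,598,600 / 110,810,000 = 10.402 PSU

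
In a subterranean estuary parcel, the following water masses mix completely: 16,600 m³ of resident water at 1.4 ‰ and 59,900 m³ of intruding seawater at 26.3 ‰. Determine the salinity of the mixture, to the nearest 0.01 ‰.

20.90 ‰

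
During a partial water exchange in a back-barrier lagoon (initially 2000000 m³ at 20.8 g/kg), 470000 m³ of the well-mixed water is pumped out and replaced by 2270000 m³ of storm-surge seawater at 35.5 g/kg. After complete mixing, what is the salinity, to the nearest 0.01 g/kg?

29.58 g/kg

Remaining after removal: 1,530,000 m³ at 20.8 g/kg (salt = 31,824,000)
After addition: salt = 31,824,000 + 2,270,000×35.5 = 112,409,000; volume = 3,800,000 m³
S = 112,409,000 / 3,800,000 = 29.5813 g/kg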